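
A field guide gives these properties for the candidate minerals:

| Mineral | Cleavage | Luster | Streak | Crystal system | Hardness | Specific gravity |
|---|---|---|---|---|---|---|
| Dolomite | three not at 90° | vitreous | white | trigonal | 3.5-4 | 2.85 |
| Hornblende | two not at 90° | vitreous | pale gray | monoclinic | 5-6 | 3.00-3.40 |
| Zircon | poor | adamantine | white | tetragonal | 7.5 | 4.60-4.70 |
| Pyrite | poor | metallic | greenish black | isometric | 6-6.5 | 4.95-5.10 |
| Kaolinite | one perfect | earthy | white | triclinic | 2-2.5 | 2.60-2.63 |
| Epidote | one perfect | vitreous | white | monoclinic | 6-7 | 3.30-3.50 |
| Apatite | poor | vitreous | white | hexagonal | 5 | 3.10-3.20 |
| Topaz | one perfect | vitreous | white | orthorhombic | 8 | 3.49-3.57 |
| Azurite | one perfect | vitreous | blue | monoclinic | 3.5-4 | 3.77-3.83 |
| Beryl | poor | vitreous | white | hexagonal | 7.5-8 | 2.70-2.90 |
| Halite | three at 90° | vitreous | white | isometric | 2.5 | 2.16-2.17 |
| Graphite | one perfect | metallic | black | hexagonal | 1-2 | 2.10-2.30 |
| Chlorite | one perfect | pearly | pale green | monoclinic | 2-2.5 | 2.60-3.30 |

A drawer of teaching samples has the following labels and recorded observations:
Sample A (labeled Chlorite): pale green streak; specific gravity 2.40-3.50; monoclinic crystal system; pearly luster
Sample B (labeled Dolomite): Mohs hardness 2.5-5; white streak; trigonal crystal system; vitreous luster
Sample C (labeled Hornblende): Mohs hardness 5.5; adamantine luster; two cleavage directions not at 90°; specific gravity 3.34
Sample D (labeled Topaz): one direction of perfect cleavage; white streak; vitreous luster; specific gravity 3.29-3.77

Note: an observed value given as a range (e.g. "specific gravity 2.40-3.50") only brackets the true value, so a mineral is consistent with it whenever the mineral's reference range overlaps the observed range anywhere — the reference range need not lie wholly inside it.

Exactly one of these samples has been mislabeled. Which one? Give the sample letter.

Sample A: nothing contradicts Chlorite.
Sample B: nothing contradicts Dolomite.
Sample C: Hornblende has vitreous luster, but the record shows adamantine luster — this label is wrong.
Sample D: nothing contradicts Topaz.
Only sample C is inconsistent with its label.

C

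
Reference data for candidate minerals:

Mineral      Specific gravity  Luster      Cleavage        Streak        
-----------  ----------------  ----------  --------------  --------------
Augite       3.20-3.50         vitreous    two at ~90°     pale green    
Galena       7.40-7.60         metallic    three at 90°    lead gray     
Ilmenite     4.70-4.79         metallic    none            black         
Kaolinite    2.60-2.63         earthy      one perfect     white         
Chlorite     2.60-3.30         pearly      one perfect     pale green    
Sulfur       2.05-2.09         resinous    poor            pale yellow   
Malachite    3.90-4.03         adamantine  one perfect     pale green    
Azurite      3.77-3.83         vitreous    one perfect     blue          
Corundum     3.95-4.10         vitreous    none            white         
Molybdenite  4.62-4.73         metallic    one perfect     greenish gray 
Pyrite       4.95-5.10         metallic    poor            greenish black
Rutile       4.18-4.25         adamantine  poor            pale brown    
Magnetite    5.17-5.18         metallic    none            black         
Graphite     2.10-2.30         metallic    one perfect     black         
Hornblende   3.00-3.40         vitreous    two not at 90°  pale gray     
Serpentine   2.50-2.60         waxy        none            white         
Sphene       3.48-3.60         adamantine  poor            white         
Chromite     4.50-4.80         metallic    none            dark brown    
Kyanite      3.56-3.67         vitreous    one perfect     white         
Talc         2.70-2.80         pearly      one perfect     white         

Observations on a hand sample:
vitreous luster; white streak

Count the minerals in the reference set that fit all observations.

2

Vitreous luster — only Augite, Azurite, Corundum, Hornblende, Kyanite remain.
White streak — leaves Corundum, Kyanite.
Remaining candidates: Corundum, Kyanite.
That is 2 minerals.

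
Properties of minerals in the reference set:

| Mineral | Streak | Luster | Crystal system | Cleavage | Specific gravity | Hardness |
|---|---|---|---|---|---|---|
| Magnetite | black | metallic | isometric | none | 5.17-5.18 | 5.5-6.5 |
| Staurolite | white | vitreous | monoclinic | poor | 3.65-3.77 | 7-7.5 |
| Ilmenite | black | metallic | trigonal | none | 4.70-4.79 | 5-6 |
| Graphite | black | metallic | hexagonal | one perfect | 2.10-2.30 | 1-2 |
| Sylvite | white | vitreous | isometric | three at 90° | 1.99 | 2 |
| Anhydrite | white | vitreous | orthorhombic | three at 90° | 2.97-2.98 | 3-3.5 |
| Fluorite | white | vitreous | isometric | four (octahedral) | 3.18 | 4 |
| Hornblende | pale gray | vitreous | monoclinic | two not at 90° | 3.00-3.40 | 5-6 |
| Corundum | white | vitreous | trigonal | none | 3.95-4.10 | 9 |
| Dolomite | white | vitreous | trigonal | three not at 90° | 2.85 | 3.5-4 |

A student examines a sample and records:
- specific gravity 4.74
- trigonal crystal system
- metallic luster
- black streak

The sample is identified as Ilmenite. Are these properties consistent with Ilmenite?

Yes

Specific gravity 4.74 — agrees with Ilmenite (SG 4.70-4.79).
Trigonal crystal system — agrees with Ilmenite (trigonal system).
Metallic luster — agrees with Ilmenite (metallic luster).
Black streak — agrees with Ilmenite (black streak).
All observations are consistent with the tabulated values for Ilmenite.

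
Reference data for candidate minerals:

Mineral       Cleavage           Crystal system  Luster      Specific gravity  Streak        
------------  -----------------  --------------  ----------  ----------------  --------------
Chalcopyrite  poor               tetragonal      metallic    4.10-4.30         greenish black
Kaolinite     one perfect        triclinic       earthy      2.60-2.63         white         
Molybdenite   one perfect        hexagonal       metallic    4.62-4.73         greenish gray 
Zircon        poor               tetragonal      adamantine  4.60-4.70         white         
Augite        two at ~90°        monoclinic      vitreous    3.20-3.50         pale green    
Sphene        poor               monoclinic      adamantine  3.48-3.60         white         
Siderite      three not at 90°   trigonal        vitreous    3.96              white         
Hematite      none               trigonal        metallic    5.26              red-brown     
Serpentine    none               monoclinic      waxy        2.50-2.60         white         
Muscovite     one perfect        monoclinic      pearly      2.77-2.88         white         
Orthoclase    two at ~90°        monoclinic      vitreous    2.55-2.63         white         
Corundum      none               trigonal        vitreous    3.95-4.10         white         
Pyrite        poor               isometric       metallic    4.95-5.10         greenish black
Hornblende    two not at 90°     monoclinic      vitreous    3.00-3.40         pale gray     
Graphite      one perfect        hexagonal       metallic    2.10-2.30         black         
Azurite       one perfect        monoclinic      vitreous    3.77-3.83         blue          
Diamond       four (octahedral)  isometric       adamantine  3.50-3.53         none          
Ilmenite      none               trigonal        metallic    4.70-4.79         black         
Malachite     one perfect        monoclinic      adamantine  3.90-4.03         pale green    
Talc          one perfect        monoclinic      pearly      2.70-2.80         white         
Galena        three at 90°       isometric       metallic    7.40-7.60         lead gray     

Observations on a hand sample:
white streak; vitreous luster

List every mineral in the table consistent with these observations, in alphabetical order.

Corundum, Orthoclase, Siderite

White streak — Kaolinite, Zircon, Sphene, Siderite, Serpentine, Muscovite, Orthoclase, Corundum, Talc remain.
Vitreous luster — Siderite, Orthoclase, Corundum remain.
Consistent with every observation: Corundum, Orthoclase, Siderite.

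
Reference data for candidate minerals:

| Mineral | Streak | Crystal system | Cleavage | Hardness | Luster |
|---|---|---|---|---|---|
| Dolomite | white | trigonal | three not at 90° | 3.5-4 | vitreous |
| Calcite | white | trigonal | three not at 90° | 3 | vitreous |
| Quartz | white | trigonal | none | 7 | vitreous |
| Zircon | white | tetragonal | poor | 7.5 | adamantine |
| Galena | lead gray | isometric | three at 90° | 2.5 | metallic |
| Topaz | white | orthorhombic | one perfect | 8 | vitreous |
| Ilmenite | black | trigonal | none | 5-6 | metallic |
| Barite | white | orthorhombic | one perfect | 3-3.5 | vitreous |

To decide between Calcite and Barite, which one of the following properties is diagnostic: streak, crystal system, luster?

Streak: both white — no difference.
Crystal system: Calcite trigonal, Barite orthorhombic — these differ.
Luster: both vitreous — no difference.
Of the listed properties, crystal system is the one that separates them.

crystal system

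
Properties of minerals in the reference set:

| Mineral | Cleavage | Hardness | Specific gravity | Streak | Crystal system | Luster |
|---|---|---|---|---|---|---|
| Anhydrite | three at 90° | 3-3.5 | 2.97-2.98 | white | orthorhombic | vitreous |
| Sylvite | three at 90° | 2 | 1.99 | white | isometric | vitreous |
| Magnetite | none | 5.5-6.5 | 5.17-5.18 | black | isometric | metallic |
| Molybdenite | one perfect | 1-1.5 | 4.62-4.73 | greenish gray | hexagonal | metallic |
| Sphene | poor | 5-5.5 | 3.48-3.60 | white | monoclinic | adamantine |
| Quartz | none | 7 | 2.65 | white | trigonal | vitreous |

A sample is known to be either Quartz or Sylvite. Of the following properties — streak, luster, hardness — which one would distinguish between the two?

hardness

Streak: both white — identical.
Luster: both vitreous — identical.
Hardness: Quartz 7, Sylvite 2 — different.
Only hardness differs between Quartz and Sylvite among the listed tests.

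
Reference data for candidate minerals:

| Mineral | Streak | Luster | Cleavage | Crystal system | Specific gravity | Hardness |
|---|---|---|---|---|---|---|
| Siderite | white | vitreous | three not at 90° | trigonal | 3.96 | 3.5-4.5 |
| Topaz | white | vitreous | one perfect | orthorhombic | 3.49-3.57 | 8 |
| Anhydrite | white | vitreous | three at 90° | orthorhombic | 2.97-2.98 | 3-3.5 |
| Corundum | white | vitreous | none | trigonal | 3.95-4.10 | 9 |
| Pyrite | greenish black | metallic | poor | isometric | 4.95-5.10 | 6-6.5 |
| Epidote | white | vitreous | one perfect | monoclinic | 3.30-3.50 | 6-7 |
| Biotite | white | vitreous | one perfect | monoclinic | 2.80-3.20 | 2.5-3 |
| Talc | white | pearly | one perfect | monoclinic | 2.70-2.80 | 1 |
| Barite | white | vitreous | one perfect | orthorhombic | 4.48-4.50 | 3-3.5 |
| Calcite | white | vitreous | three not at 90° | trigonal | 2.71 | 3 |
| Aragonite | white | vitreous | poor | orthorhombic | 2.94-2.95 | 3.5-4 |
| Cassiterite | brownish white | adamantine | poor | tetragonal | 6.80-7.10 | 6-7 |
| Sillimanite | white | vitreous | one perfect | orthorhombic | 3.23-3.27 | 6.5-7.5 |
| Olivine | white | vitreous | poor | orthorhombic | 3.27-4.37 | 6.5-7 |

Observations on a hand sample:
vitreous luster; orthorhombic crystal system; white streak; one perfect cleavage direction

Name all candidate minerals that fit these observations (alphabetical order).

Vitreous luster eliminates Pyrite, Talc, Cassiterite.
Orthorhombic crystal system rules out Siderite, Corundum, Epidote, Biotite, Calcite.
White streak: every remaining candidate is consistent.
One perfect cleavage direction rules out Anhydrite, Aragonite, Olivine.
Consistent with every observation: Barite, Sillimanite, Topaz.

Barite, Sillimanite, Topaz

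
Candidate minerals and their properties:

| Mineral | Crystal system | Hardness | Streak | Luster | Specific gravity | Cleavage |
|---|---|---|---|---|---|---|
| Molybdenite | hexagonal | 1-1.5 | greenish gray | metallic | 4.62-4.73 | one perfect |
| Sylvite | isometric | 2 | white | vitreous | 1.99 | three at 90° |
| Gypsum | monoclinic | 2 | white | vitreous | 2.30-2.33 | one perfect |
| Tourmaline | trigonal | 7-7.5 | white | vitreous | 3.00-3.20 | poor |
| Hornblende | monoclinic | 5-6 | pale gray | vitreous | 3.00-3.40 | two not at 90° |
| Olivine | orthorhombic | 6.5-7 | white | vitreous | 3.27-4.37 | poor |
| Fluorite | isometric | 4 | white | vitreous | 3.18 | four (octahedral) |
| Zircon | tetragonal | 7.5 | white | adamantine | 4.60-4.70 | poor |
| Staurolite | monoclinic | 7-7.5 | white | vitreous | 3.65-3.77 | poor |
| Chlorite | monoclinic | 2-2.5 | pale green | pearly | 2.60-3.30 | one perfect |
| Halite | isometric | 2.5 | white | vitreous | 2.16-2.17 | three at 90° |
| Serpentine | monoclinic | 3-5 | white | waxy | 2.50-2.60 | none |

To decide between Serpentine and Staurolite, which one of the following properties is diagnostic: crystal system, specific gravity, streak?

specific gravity

Crystal system: both monoclinic — same for both.
Specific gravity: Serpentine 2.50-2.60, Staurolite 3.65-3.77 — distinct.
Streak: both white — same for both.
Of the listed properties, specific gravity is the one that separates them.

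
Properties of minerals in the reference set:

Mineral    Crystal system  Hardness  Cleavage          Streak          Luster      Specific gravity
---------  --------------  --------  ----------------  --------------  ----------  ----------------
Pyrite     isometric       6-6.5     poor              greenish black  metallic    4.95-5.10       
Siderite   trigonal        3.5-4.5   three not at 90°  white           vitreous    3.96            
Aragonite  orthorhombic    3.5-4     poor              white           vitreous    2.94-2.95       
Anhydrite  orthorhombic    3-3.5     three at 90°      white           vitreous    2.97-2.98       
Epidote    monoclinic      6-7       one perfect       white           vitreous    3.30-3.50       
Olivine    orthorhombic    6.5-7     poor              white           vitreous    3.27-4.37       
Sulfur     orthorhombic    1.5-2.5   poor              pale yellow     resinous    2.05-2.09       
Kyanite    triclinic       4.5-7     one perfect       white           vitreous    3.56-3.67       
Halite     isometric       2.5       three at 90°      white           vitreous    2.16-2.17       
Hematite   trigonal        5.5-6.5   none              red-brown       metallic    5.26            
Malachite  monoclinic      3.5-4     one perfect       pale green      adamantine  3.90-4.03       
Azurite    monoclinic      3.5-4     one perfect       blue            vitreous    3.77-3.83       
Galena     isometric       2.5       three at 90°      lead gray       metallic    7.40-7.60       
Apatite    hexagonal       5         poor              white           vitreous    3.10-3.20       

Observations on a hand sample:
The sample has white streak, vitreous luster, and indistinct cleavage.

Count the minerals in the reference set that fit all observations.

3

White streak eliminates Pyrite, Sulfur, Hematite, Malachite, Azurite, Galena.
Vitreous luster: consistent with all remaining minerals.
Indistinct cleavage: narrows the field to Aragonite, Olivine, Apatite.
Remaining candidates: Apatite, Aragonite, Olivine.
That is 3 minerals.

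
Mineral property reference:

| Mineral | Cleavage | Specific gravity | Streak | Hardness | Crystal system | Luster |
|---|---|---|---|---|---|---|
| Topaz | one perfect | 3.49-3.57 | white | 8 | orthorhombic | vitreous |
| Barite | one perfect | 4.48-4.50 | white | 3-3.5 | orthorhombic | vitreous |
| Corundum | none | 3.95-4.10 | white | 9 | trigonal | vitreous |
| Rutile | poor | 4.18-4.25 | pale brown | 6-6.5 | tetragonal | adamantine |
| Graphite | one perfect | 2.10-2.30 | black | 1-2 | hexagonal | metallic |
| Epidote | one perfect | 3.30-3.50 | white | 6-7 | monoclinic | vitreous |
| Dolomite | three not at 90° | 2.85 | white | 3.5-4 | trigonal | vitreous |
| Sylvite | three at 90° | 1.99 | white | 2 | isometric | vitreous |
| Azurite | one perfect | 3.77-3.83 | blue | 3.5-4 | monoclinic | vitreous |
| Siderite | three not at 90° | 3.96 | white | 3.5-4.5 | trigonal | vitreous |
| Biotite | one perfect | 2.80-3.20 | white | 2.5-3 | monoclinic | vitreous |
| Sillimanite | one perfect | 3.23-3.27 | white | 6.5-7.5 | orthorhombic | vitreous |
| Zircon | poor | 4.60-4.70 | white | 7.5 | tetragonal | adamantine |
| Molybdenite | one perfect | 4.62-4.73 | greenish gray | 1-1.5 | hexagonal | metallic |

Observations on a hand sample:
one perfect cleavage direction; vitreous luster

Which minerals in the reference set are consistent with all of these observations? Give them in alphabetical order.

Azurite, Barite, Biotite, Epidote, Sillimanite, Topaz

One perfect cleavage direction eliminates Corundum, Rutile, Dolomite, Sylvite, Siderite, Zircon.
Vitreous luster rules out Graphite, Molybdenite.
Consistent with every observation: Azurite, Barite, Biotite, Epidote, Sillimanite, Topaz.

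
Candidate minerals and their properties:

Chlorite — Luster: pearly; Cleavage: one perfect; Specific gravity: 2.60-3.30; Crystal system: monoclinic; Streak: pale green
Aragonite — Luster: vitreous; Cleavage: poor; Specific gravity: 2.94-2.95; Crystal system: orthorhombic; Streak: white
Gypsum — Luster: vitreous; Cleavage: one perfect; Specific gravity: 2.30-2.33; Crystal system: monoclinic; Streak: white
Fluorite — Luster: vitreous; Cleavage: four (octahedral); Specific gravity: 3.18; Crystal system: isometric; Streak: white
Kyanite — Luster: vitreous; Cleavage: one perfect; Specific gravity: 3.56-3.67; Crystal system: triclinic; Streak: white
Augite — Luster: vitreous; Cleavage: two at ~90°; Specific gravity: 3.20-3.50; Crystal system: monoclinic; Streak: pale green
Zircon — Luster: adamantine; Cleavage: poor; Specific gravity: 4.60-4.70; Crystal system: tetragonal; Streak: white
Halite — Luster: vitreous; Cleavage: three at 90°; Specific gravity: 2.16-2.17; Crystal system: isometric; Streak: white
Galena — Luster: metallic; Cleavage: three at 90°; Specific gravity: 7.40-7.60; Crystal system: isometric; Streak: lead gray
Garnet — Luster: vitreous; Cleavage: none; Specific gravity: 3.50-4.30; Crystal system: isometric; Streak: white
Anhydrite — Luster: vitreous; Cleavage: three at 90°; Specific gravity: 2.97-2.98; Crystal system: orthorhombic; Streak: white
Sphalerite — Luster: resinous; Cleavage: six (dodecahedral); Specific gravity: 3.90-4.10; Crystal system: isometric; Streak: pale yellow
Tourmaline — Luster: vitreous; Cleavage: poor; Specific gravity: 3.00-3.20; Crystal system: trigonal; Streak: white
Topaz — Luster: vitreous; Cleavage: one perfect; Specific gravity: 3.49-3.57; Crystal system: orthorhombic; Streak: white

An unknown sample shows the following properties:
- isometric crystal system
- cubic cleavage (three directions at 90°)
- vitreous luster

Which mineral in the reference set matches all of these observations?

Halite

Isometric crystal system: Fluorite, Halite, Galena, Garnet, Sphalerite remain.
Cubic cleavage (three directions at 90°): narrows the field to Halite, Galena.
Vitreous luster rules out Galena.
The only mineral consistent with every observation is Halite.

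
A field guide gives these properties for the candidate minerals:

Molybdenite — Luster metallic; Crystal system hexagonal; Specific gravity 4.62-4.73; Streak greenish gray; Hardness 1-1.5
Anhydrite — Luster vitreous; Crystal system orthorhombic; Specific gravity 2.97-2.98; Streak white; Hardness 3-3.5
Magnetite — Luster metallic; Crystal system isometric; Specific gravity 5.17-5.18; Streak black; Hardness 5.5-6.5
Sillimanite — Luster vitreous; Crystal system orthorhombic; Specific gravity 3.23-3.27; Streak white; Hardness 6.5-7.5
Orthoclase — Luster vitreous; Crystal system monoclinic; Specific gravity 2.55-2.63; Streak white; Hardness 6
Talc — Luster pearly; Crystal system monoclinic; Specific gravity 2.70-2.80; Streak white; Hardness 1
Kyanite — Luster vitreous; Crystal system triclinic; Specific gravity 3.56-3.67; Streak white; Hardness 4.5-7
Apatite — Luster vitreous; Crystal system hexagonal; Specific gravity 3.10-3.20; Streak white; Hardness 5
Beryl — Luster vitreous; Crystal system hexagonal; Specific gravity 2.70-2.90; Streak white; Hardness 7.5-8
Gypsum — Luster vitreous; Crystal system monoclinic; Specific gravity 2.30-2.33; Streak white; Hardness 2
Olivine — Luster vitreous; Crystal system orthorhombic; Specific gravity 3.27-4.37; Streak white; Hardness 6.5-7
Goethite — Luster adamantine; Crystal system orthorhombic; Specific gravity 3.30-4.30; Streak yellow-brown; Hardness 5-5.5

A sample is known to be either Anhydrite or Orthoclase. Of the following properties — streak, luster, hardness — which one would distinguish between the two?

Streak: both white — identical.
Luster: both vitreous — identical.
Hardness: Anhydrite 3-3.5, Orthoclase 6 — distinct.
Hardness is the diagnostic property here.

hardness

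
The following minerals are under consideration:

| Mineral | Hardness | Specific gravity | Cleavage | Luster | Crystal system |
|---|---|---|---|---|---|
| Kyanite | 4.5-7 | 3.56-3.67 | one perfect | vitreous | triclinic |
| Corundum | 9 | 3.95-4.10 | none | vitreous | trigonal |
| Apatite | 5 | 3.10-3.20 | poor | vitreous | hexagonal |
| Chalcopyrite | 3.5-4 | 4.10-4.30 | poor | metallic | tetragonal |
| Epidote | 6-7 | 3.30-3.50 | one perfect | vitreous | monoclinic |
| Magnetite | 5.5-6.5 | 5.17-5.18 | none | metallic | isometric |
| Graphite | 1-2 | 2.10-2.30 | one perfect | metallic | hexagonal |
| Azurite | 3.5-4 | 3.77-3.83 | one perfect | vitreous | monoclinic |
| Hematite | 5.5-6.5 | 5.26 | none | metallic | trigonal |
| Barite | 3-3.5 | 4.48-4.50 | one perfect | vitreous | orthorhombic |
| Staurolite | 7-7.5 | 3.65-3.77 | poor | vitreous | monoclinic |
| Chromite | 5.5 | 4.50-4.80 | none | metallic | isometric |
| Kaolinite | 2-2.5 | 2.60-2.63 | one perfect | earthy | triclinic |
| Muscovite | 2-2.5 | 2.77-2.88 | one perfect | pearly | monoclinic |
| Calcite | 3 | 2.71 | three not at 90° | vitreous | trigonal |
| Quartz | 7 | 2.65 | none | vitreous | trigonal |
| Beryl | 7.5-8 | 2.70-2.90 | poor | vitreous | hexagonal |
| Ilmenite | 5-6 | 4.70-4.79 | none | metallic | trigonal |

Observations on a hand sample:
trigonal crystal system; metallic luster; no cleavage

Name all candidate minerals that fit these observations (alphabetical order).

Trigonal crystal system: Corundum, Hematite, Calcite, Quartz, Ilmenite remain.
Metallic luster: Hematite, Ilmenite remain.
No cleavage: every remaining candidate is consistent.
Consistent with every observation: Hematite, Ilmenite.

Hematite, Ilmenite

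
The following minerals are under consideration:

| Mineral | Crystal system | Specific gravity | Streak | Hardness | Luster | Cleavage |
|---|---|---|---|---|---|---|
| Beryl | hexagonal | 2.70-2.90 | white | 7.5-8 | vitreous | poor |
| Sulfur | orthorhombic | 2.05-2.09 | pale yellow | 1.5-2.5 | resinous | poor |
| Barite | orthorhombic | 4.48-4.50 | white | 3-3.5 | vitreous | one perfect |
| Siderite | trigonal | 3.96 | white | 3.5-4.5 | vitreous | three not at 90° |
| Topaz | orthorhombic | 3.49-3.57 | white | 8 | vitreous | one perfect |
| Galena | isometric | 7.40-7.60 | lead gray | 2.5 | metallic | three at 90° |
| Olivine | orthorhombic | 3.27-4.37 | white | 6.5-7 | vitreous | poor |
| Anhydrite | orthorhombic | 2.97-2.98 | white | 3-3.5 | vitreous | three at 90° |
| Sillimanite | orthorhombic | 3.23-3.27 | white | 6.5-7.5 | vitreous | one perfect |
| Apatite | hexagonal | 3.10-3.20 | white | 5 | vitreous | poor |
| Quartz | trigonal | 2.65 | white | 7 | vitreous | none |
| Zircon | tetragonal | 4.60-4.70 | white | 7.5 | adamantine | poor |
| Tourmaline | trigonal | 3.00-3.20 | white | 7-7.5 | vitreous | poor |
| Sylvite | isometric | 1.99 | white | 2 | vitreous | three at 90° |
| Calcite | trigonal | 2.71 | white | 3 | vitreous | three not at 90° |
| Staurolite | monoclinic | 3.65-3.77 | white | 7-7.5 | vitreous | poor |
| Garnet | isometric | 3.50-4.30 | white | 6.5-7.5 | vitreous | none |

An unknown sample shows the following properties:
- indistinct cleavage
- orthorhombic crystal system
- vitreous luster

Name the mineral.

Indistinct cleavage: only Beryl, Sulfur, Olivine, Apatite, Zircon, Tourmaline, Staurolite remain.
Orthorhombic crystal system: narrows the field to Sulfur, Olivine.
Vitreous luster rules out Sulfur.
Only Olivine satisfies all observations.

Olivine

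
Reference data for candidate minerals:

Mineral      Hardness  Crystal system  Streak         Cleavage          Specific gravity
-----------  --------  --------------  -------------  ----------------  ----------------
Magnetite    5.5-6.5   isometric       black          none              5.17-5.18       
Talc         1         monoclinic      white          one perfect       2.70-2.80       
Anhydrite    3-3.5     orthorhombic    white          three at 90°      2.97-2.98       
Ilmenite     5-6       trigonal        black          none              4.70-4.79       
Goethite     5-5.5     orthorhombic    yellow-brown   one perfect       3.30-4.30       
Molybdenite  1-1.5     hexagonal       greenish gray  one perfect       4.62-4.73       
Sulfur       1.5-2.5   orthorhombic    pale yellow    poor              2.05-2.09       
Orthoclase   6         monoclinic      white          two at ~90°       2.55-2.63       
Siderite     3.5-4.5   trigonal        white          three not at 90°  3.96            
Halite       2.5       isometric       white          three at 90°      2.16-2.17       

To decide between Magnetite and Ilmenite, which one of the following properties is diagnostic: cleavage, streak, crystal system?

crystal system

Cleavage: both none — no difference.
Streak: both black — no difference.
Crystal system: Magnetite isometric, Ilmenite trigonal — different.
Crystal system is the diagnostic property here.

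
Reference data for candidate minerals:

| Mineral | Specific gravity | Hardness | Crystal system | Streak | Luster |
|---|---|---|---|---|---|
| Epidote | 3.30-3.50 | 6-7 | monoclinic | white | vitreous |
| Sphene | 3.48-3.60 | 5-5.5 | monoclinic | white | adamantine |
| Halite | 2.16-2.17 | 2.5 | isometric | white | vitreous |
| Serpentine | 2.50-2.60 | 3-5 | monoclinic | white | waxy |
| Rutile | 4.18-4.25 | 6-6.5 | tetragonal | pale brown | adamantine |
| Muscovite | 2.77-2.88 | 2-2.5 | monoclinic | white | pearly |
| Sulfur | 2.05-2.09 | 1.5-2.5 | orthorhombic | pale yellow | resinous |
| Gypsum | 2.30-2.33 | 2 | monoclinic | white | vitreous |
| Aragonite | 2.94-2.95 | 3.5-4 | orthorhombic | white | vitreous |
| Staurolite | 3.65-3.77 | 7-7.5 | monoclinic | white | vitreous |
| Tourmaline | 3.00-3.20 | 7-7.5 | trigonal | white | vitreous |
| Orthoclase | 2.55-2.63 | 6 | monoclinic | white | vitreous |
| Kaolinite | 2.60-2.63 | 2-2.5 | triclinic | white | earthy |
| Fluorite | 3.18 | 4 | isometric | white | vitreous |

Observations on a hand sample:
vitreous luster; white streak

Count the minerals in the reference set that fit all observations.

Vitreous luster is inconsistent with Sphene, Serpentine, Rutile, Muscovite, Sulfur, Kaolinite.
White streak — every remaining candidate is consistent.
The minerals that satisfy all observations are Aragonite, Epidote, Fluorite, Gypsum, Halite, Orthoclase, Staurolite, Tourmaline.
That is 8 minerals.

8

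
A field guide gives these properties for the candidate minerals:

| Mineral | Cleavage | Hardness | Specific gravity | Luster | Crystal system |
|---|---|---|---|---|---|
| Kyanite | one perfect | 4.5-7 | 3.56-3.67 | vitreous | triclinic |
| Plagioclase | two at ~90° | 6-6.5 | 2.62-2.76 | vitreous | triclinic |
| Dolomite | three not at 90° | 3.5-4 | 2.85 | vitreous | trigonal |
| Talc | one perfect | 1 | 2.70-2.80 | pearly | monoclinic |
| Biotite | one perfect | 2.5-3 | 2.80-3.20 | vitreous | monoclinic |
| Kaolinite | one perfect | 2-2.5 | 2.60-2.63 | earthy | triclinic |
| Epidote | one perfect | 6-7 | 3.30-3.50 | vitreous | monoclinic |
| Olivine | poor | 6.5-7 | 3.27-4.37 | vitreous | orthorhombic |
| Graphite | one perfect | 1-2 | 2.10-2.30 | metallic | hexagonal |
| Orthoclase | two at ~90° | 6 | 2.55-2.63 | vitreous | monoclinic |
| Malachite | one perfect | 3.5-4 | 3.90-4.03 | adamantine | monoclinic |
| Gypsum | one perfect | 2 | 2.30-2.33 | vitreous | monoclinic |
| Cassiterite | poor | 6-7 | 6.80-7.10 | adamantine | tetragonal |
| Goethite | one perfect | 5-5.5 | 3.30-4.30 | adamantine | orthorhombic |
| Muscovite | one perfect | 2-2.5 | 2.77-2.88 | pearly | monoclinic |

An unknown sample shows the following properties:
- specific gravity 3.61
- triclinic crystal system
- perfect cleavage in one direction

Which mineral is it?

Specific gravity 3.61: only Kyanite, Olivine, Goethite remain.
Triclinic crystal system: Kyanite remains.
Perfect cleavage in one direction: all remaining candidates fit.
The only mineral consistent with every observation is Kyanite.

Kyanite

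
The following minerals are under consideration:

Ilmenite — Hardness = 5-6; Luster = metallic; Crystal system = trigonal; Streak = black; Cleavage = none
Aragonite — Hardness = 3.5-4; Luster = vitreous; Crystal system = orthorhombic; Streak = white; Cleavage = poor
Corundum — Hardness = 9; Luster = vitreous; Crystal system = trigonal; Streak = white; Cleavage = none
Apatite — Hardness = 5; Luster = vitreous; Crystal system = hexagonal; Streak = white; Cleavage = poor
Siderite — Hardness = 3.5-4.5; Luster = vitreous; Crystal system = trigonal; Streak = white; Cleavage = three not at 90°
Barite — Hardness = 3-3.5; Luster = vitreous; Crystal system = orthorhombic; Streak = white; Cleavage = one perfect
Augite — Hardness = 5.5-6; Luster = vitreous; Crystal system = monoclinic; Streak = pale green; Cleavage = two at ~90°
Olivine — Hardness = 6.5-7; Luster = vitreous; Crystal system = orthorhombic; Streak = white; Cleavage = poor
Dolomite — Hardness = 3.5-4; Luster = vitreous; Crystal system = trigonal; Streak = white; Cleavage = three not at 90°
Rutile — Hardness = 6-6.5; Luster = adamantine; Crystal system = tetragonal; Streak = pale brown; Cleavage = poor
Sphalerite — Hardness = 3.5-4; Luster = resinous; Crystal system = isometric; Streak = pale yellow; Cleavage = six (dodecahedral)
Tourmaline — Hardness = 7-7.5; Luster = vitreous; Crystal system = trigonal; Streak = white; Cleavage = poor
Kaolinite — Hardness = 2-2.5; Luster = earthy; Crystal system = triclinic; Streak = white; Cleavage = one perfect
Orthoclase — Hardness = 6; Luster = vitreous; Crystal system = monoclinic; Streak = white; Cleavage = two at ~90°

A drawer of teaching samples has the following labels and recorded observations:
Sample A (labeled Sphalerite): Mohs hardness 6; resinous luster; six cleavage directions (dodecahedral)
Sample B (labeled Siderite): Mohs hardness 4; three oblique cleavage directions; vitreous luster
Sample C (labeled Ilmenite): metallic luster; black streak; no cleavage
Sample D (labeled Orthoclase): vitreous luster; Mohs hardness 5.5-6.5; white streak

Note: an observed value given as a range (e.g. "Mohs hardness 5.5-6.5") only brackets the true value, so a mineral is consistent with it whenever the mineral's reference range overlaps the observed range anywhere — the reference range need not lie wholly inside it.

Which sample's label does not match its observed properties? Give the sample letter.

Sample A: Sphalerite has hardness 3.5-4, but the record shows Mohs hardness 6 — this label is wrong.
Sample B: nothing contradicts Siderite.
Sample C: nothing contradicts Ilmenite.
Sample D: nothing contradicts Orthoclase.
Only sample A is inconsistent with its label.

A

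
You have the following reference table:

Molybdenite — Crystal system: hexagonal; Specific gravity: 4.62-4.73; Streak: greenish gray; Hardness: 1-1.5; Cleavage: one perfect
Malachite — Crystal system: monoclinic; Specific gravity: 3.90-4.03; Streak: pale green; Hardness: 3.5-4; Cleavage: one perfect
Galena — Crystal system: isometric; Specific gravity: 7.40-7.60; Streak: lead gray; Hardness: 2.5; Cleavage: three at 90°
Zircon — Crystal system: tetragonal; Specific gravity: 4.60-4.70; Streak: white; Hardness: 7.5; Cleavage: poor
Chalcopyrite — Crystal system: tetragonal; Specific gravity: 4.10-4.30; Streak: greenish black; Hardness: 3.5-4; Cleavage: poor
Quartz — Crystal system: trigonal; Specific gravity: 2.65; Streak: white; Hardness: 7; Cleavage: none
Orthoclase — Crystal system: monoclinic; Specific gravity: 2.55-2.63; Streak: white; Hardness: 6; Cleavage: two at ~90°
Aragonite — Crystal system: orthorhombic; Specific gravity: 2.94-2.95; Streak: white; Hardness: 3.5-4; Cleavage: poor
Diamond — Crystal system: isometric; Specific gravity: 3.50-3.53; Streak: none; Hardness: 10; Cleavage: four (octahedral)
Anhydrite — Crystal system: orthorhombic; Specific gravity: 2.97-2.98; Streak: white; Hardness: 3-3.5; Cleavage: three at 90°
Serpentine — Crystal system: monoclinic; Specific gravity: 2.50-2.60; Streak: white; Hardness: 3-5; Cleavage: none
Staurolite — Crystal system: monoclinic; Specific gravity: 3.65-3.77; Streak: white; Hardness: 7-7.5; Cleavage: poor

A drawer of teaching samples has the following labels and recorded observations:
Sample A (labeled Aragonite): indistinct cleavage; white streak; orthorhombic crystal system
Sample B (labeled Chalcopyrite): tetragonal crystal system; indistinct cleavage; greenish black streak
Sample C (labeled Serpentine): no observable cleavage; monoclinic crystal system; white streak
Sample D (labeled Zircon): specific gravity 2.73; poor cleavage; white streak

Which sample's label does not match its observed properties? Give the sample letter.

Sample A: nothing contradicts Aragonite.
Sample B: nothing contradicts Chalcopyrite.
Sample C: nothing contradicts Serpentine.
Sample D: specific gravity 2.73 is outside the reference for Zircon (SG 4.60-4.70) — mislabeled.
Sample D is the mislabeled one.

D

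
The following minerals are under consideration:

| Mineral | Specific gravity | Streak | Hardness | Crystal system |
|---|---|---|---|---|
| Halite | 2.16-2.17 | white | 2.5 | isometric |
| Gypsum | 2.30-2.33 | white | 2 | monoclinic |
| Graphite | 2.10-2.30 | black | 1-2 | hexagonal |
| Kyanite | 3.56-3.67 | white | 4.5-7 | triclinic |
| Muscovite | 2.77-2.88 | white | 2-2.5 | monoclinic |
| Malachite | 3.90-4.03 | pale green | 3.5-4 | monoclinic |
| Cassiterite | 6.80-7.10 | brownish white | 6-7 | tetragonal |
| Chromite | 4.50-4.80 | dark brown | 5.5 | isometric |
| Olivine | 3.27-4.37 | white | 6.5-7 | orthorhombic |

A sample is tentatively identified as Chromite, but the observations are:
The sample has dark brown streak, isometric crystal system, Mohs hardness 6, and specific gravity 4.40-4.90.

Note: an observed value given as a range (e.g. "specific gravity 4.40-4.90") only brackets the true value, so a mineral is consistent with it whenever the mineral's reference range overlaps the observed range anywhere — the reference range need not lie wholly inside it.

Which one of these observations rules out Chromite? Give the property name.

Dark brown streak: Chromite has dark brown streak — agrees.
Isometric crystal system: Chromite has isometric system — agrees.
Mohs hardness 6: Chromite has hardness 5.5 — inconsistent.
Specific gravity 4.40-4.90: Chromite has SG 4.50-4.80 — agrees.
Everything matches except the hardness.

hardness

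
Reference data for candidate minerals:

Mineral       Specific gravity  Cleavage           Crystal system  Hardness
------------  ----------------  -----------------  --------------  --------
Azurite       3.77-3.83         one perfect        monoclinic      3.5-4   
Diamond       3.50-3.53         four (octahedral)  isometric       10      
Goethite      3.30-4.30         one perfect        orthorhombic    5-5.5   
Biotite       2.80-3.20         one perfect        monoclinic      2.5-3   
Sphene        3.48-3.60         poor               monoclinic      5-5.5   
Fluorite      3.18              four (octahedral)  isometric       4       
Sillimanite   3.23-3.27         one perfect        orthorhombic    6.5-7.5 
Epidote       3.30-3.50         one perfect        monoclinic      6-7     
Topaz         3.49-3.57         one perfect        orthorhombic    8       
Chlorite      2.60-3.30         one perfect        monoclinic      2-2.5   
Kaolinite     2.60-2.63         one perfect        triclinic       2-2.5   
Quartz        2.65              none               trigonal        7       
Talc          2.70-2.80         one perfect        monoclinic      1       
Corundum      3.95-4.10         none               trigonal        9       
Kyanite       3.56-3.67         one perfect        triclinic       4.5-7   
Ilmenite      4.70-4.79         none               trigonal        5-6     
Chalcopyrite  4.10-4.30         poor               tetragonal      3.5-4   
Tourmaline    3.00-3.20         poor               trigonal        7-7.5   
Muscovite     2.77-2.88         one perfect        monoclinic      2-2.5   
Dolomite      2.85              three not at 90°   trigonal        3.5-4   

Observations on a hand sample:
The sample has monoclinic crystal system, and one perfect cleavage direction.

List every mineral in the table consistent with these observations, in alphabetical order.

Azurite, Biotite, Chlorite, Epidote, Muscovite, Talc

Monoclinic crystal system: only Azurite, Biotite, Sphene, Epidote, Chlorite, Talc, Muscovite remain.
One perfect cleavage direction excludes Sphene.
Consistent with every observation: Azurite, Biotite, Chlorite, Epidote, Muscovite, Talc.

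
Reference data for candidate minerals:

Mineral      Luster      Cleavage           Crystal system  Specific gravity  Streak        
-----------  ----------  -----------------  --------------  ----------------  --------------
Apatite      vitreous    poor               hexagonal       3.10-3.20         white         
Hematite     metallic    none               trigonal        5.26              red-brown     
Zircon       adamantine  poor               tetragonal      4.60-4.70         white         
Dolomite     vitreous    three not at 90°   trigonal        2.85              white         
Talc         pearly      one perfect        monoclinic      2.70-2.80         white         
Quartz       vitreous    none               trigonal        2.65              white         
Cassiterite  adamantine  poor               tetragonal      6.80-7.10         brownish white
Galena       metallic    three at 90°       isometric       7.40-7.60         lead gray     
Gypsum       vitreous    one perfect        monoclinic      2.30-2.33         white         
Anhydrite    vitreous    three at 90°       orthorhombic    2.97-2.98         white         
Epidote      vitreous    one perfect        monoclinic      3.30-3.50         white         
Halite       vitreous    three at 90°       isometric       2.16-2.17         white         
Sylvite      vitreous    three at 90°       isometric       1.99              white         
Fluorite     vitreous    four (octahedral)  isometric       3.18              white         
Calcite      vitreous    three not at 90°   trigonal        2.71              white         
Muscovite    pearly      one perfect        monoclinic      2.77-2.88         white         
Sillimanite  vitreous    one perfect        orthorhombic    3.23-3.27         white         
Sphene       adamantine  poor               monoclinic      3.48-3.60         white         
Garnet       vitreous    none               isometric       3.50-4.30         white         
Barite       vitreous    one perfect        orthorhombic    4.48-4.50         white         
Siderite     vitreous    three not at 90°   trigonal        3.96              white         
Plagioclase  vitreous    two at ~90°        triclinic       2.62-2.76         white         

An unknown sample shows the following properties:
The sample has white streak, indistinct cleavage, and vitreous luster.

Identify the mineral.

White streak is inconsistent with Hematite, Cassiterite, Galena.
Indistinct cleavage: Apatite, Zircon, Sphene remain.
Vitreous luster: Apatite remains.
Apatite is the sole remaining match.

Apatite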